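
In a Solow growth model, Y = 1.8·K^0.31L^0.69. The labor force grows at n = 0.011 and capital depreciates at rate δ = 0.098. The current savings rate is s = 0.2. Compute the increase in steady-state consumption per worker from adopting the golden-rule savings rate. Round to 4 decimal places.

The effective depreciation rate is n + δ = 0.011 + 0.098 = 0.109.
Current steady state (s = 0.2): k* = (0.2·1.8/0.109)^(1/0.69) ≈ 5.6493, y* = 1.8·5.6493^0.31 ≈ 3.0789, c* = (1−0.2)·3.0789 ≈ 2.4631.
Maximizing c = f(k) − (n+δ)·k gives f'(k) = n+δ, i.e. 0.31·1.8·k^(0.31−1) = 0.109, so k_gold = (0.31·1.8/0.109)^(1/0.69) ≈ 10.6620.
y_gold = 1.8·10.6620^0.31 ≈ 3.7489, c_gold = y_gold − 0.109·k_gold ≈ 2.5867.
Gain: Δc = 2.5867 − 2.4631 ≈ 0.1236.

Δc ≈ 0.1236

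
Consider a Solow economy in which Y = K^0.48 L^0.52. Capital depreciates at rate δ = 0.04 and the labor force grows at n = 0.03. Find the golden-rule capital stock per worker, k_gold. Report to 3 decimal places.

n + δ = 0.03 + 0.04 = 0.07.
Golden rule sets MPK = n+δ: 0.48·k^(0.48−1) = 0.07, so k_gold = (0.48/0.07)^(1/0.52) ≈ 40.5478.

k_gold ≈ 40.548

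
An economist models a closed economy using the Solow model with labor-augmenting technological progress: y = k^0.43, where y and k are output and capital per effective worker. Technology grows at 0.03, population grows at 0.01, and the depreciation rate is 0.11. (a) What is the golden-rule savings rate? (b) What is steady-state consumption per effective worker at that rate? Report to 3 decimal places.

Break-even investment rate: n + g + δ = 0.01 + 0.03 + 0.11 = 0.15.
For Cobb-Douglas, s_gold equals capital's share: s_gold = 0.43.
Maximizing c = f(k) − (n+g+δ)·k gives f'(k) = n+g+δ, i.e. 0.43·k^(0.43−1) = 0.15, so k_gold = (0.43/0.15)^(1/0.57) ≈ 6.3448.
y_gold = 6.3448^0.43 ≈ 2.2133; c_gold = (1−0.43)·y_gold ≈ 1.2616.

(a) s_gold = 0.430; (b) c_gold ≈ 1.262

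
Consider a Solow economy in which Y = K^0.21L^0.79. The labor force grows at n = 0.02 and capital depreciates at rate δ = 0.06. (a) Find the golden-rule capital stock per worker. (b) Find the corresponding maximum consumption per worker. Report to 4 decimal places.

(a) k_gold ≈ 3.3927; (b) c_gold ≈ 1.0210

Break-even investment rate: n + δ = 0.02 + 0.06 = 0.08.
At the golden rule the marginal product of capital equals n+δ: 0.21·k^(0.21−1) = 0.08. Solving, k_gold = (0.21/0.08)^(1/0.79) ≈ 3.3927.
y_gold = 3.3927^0.21 ≈ 1.2925; c_gold = y_gold − 0.08·k_gold ≈ 1.0210.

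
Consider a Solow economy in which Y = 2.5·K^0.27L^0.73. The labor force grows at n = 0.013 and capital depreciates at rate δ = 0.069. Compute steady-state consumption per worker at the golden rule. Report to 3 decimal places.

c_gold ≈ 3.980

n + δ = 0.013 + 0.069 = 0.082.
Golden rule sets MPK = n+δ: 0.27·2.5·k^(0.27−1) = 0.082, so k_gold = (0.27·2.5/0.082)^(1/0.73) ≈ 17.9513.
y_gold = 2.5·17.9513^0.27 ≈ 5.4519.
c_gold = y_gold − (n+δ)·k_gold = 5.4519 − 0.082·17.9513 ≈ 3.9799.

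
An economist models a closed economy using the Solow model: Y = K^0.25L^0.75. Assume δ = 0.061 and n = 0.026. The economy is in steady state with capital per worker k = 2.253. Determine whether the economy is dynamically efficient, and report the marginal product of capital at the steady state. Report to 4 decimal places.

dynamically efficient; MPK ≈ 0.1359

Break-even investment rate: n + δ = 0.026 + 0.061 = 0.087.
MPK = 0.25·k^(0.25−1) = 0.25·2.253^(-0.75) ≈ 0.1359.
MPK > 0.087, so the economy is dynamically efficient (under-saving).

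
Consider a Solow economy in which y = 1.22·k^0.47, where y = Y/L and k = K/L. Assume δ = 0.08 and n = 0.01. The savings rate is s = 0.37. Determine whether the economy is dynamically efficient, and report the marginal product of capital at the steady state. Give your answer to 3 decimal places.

Break-even investment rate: n + δ = 0.01 + 0.08 = 0.09.
Steady-state k*: s·A·k^0.47 = 0.09·k gives k* = (0.37·1.22/0.09)^(1/0.53) ≈ 20.9583.
MPK = 0.47·1.22·20.9583^(-0.53) ≈ 0.1143.
MPK > n+δ = 0.09, so the economy is dynamically efficient (under-saving).

dynamically efficient; MPK ≈ 0.114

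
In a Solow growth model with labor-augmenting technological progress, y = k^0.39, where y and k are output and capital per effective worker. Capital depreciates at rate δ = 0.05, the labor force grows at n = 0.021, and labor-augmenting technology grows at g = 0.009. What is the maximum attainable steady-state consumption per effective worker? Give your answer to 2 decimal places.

Capital per effective worker breaks even when investment replaces (n + g + δ)·k; here n + g + δ = 0.08.
Golden rule sets MPK = n+g+δ: 0.39·k^(0.39−1) = 0.08, so k_gold = (0.39/0.08)^(1/0.61) ≈ 13.4223.
y_gold = 13.4223^0.39 ≈ 2.7533.
c_gold = y_gold − (n+g+δ)·k_gold = 2.7533 − 0.08·13.4223 ≈ 1.6795.

c_gold ≈ 1.68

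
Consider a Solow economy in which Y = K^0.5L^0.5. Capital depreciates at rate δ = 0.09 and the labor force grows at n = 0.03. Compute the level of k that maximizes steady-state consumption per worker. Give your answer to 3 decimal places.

Capital per worker breaks even when investment replaces (n + δ)·k; here n + δ = 0.12.
Maximizing c = f(k) − (n+δ)·k gives f'(k) = n+δ, i.e. 0.5·k^(0.5−1) = 0.12, so k_gold = (0.5/0.12)^(1/0.5) ≈ 17.3611.

k_gold ≈ 17.361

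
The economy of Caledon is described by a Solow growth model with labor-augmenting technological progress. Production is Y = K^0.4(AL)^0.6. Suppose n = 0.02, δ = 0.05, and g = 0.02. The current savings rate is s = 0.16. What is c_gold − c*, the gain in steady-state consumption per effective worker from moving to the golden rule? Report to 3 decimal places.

n + g + δ = 0.02 + 0.02 + 0.05 = 0.09.
Current steady state (s = 0.16): k* = (0.16/0.09)^(1/0.6) ≈ 2.6089, y* = 2.6089^0.4 ≈ 1.4675, c* = (1−0.16)·1.4675 ≈ 1.2327.
Setting f'(k) = n+g+δ gives 0.4·k^(0.4−1) = 0.09, hence k_gold = (0.4/0.09)^(1/0.6) ≈ 12.0142.
y_gold = 12.0142^0.4 ≈ 2.7032, c_gold = y_gold − 0.09·k_gold ≈ 1.6219.
Gain: Δc = 1.6219 − 1.2327 ≈ 0.3892.

Δc ≈ 0.389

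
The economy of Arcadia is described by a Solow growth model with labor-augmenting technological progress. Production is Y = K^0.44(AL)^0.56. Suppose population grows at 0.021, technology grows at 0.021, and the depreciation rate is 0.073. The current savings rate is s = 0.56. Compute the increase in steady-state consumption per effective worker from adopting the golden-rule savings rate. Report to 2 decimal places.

n + g + δ = 0.021 + 0.021 + 0.073 = 0.115.
Current steady state (s = 0.56): k* = (0.56/0.115)^(1/0.56) ≈ 16.8912, y* = 16.8912^0.44 ≈ 3.4687, c* = (1−0.56)·3.4687 ≈ 1.5262.
Golden rule sets MPK = n+g+δ: 0.44·k^(0.44−1) = 0.115, so k_gold = (0.44/0.115)^(1/0.56) ≈ 10.9808.
y_gold = 10.9808^0.44 ≈ 2.8700, c_gold = y_gold − 0.115·k_gold ≈ 1.6072.
Gain: Δc = 1.6072 − 1.5262 ≈ 0.0809.

Δc ≈ 0.08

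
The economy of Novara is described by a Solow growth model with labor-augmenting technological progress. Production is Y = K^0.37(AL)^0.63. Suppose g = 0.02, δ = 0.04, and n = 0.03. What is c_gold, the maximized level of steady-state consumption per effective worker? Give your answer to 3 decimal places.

Capital per effective worker breaks even when investment replaces (n + g + δ)·k; here n + g + δ = 0.09.
Golden rule sets MPK = n+g+δ: 0.37·k^(0.37−1) = 0.09, so k_gold = (0.37/0.09)^(1/0.63) ≈ 9.4306.
y_gold = 9.4306^0.37 ≈ 2.2939.
c_gold = y_gold − (n+g+δ)·k_gold = 2.2939 − 0.09·9.4306 ≈ 1.4452.

c_gold ≈ 1.445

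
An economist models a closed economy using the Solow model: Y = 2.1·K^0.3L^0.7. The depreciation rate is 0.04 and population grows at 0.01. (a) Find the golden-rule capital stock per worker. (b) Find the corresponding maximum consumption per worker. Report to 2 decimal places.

(a) k_gold ≈ 37.32; (b) c_gold ≈ 4.35

Capital per worker breaks even when investment replaces (n + δ)·k; here n + δ = 0.05.
Setting f'(k) = n+δ gives 0.3·2.1·k^(0.3−1) = 0.05, hence k_gold = (0.3·2.1/0.05)^(1/0.7) ≈ 37.3214.
y_gold = 2.1·37.3214^0.3 ≈ 6.2202; c_gold = y_gold − 0.05·k_gold ≈ 4.3542.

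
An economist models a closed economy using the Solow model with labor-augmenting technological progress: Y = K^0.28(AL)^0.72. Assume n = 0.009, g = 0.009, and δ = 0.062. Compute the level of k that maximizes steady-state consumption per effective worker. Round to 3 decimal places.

Capital per effective worker breaks even when investment replaces (n + g + δ)·k; here n + g + δ = 0.08.
Golden rule sets MPK = n+g+δ: 0.28·k^(0.28−1) = 0.08, so k_gold = (0.28/0.08)^(1/0.72) ≈ 5.6971.

k_gold ≈ 5.697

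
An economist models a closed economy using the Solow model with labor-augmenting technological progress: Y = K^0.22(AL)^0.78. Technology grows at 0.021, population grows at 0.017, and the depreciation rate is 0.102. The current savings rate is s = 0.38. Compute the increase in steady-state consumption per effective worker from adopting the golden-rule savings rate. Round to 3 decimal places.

Δc ≈ 0.064

Break-even investment rate: n + g + δ = 0.017 + 0.021 + 0.102 = 0.14.
Current steady state (s = 0.38): k* = (0.38/0.14)^(1/0.78) ≈ 3.5972, y* = 3.5972^0.22 ≈ 1.3253, c* = (1−0.38)·1.3253 ≈ 0.8217.
Golden rule sets MPK = n+g+δ: 0.22·k^(0.22−1) = 0.14, so k_gold = (0.22/0.14)^(1/0.78) ≈ 1.7851.
y_gold = 1.7851^0.22 ≈ 1.1360, c_gold = y_gold − 0.14·k_gold ≈ 0.8861.
Gain: Δc = 0.8861 − 0.8217 ≈ 0.0644.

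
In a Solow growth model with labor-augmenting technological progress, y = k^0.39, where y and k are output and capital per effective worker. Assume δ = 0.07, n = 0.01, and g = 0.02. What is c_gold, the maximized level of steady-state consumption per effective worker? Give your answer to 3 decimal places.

c_gold ≈ 1.456

Capital per effective worker breaks even when investment replaces (n + g + δ)·k; here n + g + δ = 0.1.
Maximizing c = f(k) − (n+g+δ)·k gives f'(k) = n+g+δ, i.e. 0.39·k^(0.39−1) = 0.1, so k_gold = (0.39/0.1)^(1/0.61) ≈ 9.3102.
y_gold = 9.3102^0.39 ≈ 2.3872.
c_gold = y_gold − (n+g+δ)·k_gold = 2.3872 − 0.1·9.3102 ≈ 1.4562.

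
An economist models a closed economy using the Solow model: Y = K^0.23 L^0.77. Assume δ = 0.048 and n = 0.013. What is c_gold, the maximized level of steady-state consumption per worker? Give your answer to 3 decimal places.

The effective depreciation rate is n + δ = 0.013 + 0.048 = 0.061.
At the golden rule the marginal product of capital equals n+δ: 0.23·k^(0.23−1) = 0.061. Solving, k_gold = (0.23/0.061)^(1/0.77) ≈ 5.6049.
y_gold = 5.6049^0.23 ≈ 1.4865.
c_gold = y_gold − (n+δ)·k_gold = 1.4865 − 0.061·5.6049 ≈ 1.1446.

c_gold ≈ 1.145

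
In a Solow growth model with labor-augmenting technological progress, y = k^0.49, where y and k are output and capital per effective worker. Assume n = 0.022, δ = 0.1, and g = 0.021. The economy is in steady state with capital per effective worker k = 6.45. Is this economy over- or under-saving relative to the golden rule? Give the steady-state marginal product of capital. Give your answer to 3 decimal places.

under-saving; MPK ≈ 0.189

The effective depreciation rate is n + g + δ = 0.022 + 0.021 + 0.1 = 0.143.
MPK = 0.49·k^(0.49−1) = 0.49·6.45^(-0.51) ≈ 0.1894.
MPK > 0.143, so the economy is dynamically efficient (under-saving).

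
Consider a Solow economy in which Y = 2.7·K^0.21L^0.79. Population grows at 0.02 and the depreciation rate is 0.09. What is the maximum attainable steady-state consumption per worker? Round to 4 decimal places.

The effective depreciation rate is n + δ = 0.02 + 0.09 = 0.11.
Golden rule sets MPK = n+δ: 0.21·2.7·k^(0.21−1) = 0.11, so k_gold = (0.21·2.7/0.11)^(1/0.79) ≈ 7.9709.
y_gold = 2.7·7.9709^0.21 ≈ 4.1752.
c_gold = y_gold − (n+δ)·k_gold = 4.1752 − 0.11·7.9709 ≈ 3.2984.

c_gold ≈ 3.2984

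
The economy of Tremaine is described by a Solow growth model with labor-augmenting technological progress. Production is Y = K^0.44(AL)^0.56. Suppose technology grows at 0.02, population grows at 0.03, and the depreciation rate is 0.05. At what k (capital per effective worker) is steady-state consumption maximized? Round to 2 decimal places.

n + g + δ = 0.03 + 0.02 + 0.05 = 0.1.
Golden rule sets MPK = n+g+δ: 0.44·k^(0.44−1) = 0.1, so k_gold = (0.44/0.1)^(1/0.56) ≈ 14.0936.

k_gold ≈ 14.09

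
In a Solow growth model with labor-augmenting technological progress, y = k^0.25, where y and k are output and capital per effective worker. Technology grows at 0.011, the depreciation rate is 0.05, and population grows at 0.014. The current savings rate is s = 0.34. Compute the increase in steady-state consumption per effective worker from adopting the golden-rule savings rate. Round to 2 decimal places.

The effective depreciation rate is n + g + δ = 0.014 + 0.011 + 0.05 = 0.075.
Current steady state (s = 0.34): k* = (0.34/0.075)^(1/0.75) ≈ 7.5028, y* = 7.5028^0.25 ≈ 1.6550, c* = (1−0.34)·1.6550 ≈ 1.0923.
Golden rule sets MPK = n+g+δ: 0.25·k^(0.25−1) = 0.075, so k_gold = (0.25/0.075)^(1/0.75) ≈ 4.9793.
y_gold = 4.9793^0.25 ≈ 1.4938, c_gold = y_gold − 0.075·k_gold ≈ 1.1204.
Gain: Δc = 1.1204 − 1.0923 ≈ 0.0280.

Δc ≈ 0.03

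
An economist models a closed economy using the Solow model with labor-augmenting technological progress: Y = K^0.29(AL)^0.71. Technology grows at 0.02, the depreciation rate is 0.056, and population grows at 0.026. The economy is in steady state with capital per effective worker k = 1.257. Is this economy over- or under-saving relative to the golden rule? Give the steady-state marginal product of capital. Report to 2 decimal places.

under-saving; MPK ≈ 0.25

n + g + δ = 0.026 + 0.02 + 0.056 = 0.102.
MPK = 0.29·k^(0.29−1) = 0.29·1.257^(-0.71) ≈ 0.2465.
MPK > 0.102, so the economy is dynamically efficient (under-saving).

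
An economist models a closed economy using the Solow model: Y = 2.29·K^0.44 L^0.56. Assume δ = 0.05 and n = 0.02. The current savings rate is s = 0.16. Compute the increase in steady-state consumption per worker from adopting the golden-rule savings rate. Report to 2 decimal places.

Δc ≈ 3.36

Capital per worker breaks even when investment replaces (n + δ)·k; here n + δ = 0.07.
Current steady state (s = 0.16): k* = (0.16·2.29/0.07)^(1/0.56) ≈ 19.2165, y* = 2.29·19.2165^0.44 ≈ 8.4072, c* = (1−0.16)·8.4072 ≈ 7.0621.
Golden rule sets MPK = n+δ: 0.44·2.29·k^(0.44−1) = 0.07, so k_gold = (0.44·2.29/0.07)^(1/0.56) ≈ 117.0029.
y_gold = 2.29·117.0029^0.44 ≈ 18.6141, c_gold = y_gold − 0.07·k_gold ≈ 10.4239.
Gain: Δc = 10.4239 − 7.0621 ≈ 3.3618.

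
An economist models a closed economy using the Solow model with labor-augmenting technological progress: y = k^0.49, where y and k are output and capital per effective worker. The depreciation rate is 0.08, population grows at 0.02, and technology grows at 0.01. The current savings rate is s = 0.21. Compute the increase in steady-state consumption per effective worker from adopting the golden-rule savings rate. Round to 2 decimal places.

Capital per effective worker breaks even when investment replaces (n + g + δ)·k; here n + g + δ = 0.11.
Current steady state (s = 0.21): k* = (0.21/0.11)^(1/0.51) ≈ 3.5534, y* = 3.5534^0.49 ≈ 1.8613, c* = (1−0.21)·1.8613 ≈ 1.4704.
Golden rule sets MPK = n+g+δ: 0.49·k^(0.49−1) = 0.11, so k_gold = (0.49/0.11)^(1/0.51) ≈ 18.7139.
y_gold = 18.7139^0.49 ≈ 4.2011, c_gold = y_gold − 0.11·k_gold ≈ 2.1425.
Gain: Δc = 2.1425 − 1.4704 ≈ 0.6721.

Δc ≈ 0.67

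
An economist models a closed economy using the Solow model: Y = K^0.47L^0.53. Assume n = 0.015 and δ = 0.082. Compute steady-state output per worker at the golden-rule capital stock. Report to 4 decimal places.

Break-even investment rate: n + δ = 0.015 + 0.082 = 0.097.
Maximizing c = f(k) − (n+δ)·k gives f'(k) = n+δ, i.e. 0.47·k^(0.47−1) = 0.097, so k_gold = (0.47/0.097)^(1/0.53) ≈ 19.6367.
Output: y_gold = k_gold^0.47 = 19.6367^0.47 ≈ 4.0527.

y_gold ≈ 4.0527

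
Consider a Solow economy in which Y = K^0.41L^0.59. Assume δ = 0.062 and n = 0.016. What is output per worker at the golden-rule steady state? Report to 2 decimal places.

The effective depreciation rate is n + δ = 0.016 + 0.062 = 0.078.
Golden rule sets MPK = n+δ: 0.41·k^(0.41−1) = 0.078, so k_gold = (0.41/0.078)^(1/0.59) ≈ 16.6536.
Output: y_gold = k_gold^0.41 = 16.6536^0.41 ≈ 3.1682.

y_gold ≈ 3.17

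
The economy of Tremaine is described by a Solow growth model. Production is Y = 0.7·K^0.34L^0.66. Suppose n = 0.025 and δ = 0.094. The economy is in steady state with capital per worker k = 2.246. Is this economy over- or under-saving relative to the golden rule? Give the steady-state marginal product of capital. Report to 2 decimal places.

under-saving; MPK ≈ 0.14

Break-even investment rate: n + δ = 0.025 + 0.094 = 0.119.
MPK = 0.34·0.7·k^(0.34−1) = 0.34·0.7·2.246^(-0.66) ≈ 0.1395.
MPK > 0.119, so the economy is dynamically efficient (under-saving).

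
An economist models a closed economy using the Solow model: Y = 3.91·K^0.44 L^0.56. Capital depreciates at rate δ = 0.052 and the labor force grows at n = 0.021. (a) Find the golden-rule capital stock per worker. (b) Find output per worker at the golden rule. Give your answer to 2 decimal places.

Capital per worker breaks even when investment replaces (n + δ)·k; here n + δ = 0.073.
Maximizing c = f(k) − (n+δ)·k gives f'(k) = n+δ, i.e. 0.44·3.91·k^(0.44−1) = 0.073, so k_gold = (0.44·3.91/0.073)^(1/0.56) ≈ 282.1938.
y_gold = 3.91·282.1938^0.44 ≈ 46.8185.

(a) k_gold ≈ 282.19; (b) y_gold ≈ 46.82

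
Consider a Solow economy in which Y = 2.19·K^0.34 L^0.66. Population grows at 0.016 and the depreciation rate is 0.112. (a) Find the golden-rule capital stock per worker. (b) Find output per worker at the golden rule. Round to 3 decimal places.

(a) k_gold ≈ 14.410; (b) y_gold ≈ 5.425

Capital per worker breaks even when investment replaces (n + δ)·k; here n + δ = 0.128.
At the golden rule the marginal product of capital equals n+δ: 0.34·2.19·k^(0.34−1) = 0.128. Solving, k_gold = (0.34·2.19/0.128)^(1/0.66) ≈ 14.4097.
y_gold = 2.19·14.4097^0.34 ≈ 5.4248.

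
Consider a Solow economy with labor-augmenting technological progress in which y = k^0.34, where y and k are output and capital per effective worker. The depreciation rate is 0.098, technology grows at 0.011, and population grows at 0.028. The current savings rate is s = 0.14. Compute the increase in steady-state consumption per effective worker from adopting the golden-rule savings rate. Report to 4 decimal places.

Δc ≈ 0.1845

The effective depreciation rate is n + g + δ = 0.028 + 0.011 + 0.098 = 0.137.
Current steady state (s = 0.14): k* = (0.14/0.137)^(1/0.66) ≈ 1.0334, y* = 1.0334^0.34 ≈ 1.0112, c* = (1−0.14)·1.0112 ≈ 0.8697.
Setting f'(k) = n+g+δ gives 0.34·k^(0.34−1) = 0.137, hence k_gold = (0.34/0.137)^(1/0.66) ≈ 3.9639.
y_gold = 3.9639^0.34 ≈ 1.5972, c_gold = y_gold − 0.137·k_gold ≈ 1.0542.
Gain: Δc = 1.0542 − 0.8697 ≈ 0.1845.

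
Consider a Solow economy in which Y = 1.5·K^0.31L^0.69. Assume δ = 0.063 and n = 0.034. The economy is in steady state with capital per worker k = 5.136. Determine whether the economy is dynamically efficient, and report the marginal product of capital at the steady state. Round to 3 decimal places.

n + δ = 0.034 + 0.063 = 0.097.
MPK = 0.31·1.5·k^(0.31−1) = 0.31·1.5·5.136^(-0.69) ≈ 0.1504.
MPK > 0.097, so the economy is dynamically efficient (under-saving).

dynamically efficient; MPK ≈ 0.150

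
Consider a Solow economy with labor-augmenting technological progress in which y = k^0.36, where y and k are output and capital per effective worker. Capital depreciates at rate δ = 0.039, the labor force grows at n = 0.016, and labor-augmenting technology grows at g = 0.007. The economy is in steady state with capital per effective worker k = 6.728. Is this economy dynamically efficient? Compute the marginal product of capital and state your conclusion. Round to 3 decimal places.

n + g + δ = 0.016 + 0.007 + 0.039 = 0.062.
MPK = 0.36·k^(0.36−1) = 0.36·6.728^(-0.64) ≈ 0.1063.
MPK > 0.062, so the economy is dynamically efficient (under-saving).

dynamically efficient; MPK ≈ 0.106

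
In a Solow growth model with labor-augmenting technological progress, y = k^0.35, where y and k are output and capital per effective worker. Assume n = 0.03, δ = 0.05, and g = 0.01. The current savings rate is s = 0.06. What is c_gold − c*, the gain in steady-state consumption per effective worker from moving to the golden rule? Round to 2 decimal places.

n + g + δ = 0.03 + 0.01 + 0.05 = 0.09.
Current steady state (s = 0.06): k* = (0.06/0.09)^(1/0.65) ≈ 0.5359, y* = 0.5359^0.35 ≈ 0.8039, c* = (1−0.06)·0.8039 ≈ 0.7556.
Maximizing c = f(k) − (n+g+δ)·k gives f'(k) = n+g+δ, i.e. 0.35·k^(0.35−1) = 0.09, so k_gold = (0.35/0.09)^(1/0.65) ≈ 8.0802.
y_gold = 8.0802^0.35 ≈ 2.0778, c_gold = y_gold − 0.09·k_gold ≈ 1.3506.
Gain: Δc = 1.3506 − 0.7556 ≈ 0.5949.

Δc ≈ 0.59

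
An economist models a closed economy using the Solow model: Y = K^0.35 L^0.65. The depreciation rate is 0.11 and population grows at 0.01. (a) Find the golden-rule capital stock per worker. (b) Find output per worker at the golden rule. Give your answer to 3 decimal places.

n + δ = 0.01 + 0.11 = 0.12.
At the golden rule the marginal product of capital equals n+δ: 0.35·k^(0.35−1) = 0.12. Solving, k_gold = (0.35/0.12)^(1/0.65) ≈ 5.1905.
y_gold = 5.1905^0.35 ≈ 1.7796.

(a) k_gold ≈ 5.191; (b) y_gold ≈ 1.780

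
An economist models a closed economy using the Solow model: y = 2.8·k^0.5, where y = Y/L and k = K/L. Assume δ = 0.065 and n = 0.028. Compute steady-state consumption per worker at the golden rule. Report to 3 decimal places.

c_gold ≈ 21.075

n + δ = 0.028 + 0.065 = 0.093.
Golden rule sets MPK = n+δ: 0.5·2.8·k^(0.5−1) = 0.093, so k_gold = (0.5·2.8/0.093)^(1/0.5) ≈ 226.6158.
y_gold = 2.8·226.6158^0.5 ≈ 42.1505.
c_gold = y_gold − (n+δ)·k_gold = 42.1505 − 0.093·226.6158 ≈ 21.0753.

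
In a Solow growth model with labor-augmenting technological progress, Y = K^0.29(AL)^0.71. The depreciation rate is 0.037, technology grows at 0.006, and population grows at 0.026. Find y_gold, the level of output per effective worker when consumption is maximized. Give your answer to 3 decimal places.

y_gold ≈ 1.798

Break-even investment rate: n + g + δ = 0.026 + 0.006 + 0.037 = 0.069.
At the golden rule the marginal product of capital equals n+g+δ: 0.29·k^(0.29−1) = 0.069. Solving, k_gold = (0.29/0.069)^(1/0.71) ≈ 7.5551.
Output: y_gold = k_gold^0.29 = 7.5551^0.29 ≈ 1.7976.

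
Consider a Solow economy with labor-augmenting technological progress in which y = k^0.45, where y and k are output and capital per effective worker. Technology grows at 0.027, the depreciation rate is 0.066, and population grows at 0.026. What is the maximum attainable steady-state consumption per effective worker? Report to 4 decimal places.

The effective depreciation rate is n + g + δ = 0.026 + 0.027 + 0.066 = 0.119.
Setting f'(k) = n+g+δ gives 0.45·k^(0.45−1) = 0.119, hence k_gold = (0.45/0.119)^(1/0.55) ≈ 11.2280.
y_gold = 11.2280^0.45 ≈ 2.9692.
c_gold = y_gold − (n+g+δ)·k_gold = 2.9692 − 0.119·11.2280 ≈ 1.6330.

c_gold ≈ 1.6330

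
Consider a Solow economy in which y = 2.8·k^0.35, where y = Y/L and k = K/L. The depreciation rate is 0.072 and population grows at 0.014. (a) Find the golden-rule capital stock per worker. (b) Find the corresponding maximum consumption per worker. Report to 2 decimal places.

(a) k_gold ≈ 42.24; (b) c_gold ≈ 6.75

The effective depreciation rate is n + δ = 0.014 + 0.072 = 0.086.
At the golden rule the marginal product of capital equals n+δ: 0.35·2.8·k^(0.35−1) = 0.086. Solving, k_gold = (0.35·2.8/0.086)^(1/0.65) ≈ 42.2411.
y_gold = 2.8·42.2411^0.35 ≈ 10.3792; c_gold = y_gold − 0.086·k_gold ≈ 6.7465.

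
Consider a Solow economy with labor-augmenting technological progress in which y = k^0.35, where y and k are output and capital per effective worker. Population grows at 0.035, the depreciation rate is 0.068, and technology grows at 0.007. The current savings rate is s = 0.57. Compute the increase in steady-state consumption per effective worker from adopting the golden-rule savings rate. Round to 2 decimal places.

Δc ≈ 0.17

Capital per effective worker breaks even when investment replaces (n + g + δ)·k; here n + g + δ = 0.11.
Current steady state (s = 0.57): k* = (0.57/0.11)^(1/0.65) ≈ 12.5662, y* = 12.5662^0.35 ≈ 2.4251, c* = (1−0.57)·2.4251 ≈ 1.0428.
Maximizing c = f(k) − (n+g+δ)·k gives f'(k) = n+g+δ, i.e. 0.35·k^(0.35−1) = 0.11, so k_gold = (0.35/0.11)^(1/0.65) ≈ 5.9340.
y_gold = 5.9340^0.35 ≈ 1.8650, c_gold = y_gold − 0.11·k_gold ≈ 1.2122.
Gain: Δc = 1.2122 − 1.0428 ≈ 0.1695.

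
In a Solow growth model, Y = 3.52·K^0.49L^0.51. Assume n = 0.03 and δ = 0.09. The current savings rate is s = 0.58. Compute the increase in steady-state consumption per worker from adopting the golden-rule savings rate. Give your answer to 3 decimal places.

Capital per worker breaks even when investment replaces (n + δ)·k; here n + δ = 0.12.
Current steady state (s = 0.58): k* = (0.58·3.52/0.12)^(1/0.51) ≈ 259.0076, y* = 3.52·259.0076^0.49 ≈ 53.5878, c* = (1−0.58)·53.5878 ≈ 22.5069.
At the golden rule the marginal product of capital equals n+δ: 0.49·3.52·k^(0.49−1) = 0.12. Solving, k_gold = (0.49·3.52/0.12)^(1/0.51) ≈ 186.0889.
y_gold = 3.52·186.0889^0.49 ≈ 45.5728, c_gold = y_gold − 0.12·k_gold ≈ 23.2421.
Gain: Δc = 23.2421 − 22.5069 ≈ 0.7353.

Δc ≈ 0.735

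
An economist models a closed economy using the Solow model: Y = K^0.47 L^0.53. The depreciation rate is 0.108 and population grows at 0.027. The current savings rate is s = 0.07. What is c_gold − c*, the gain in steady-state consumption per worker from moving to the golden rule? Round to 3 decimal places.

The effective depreciation rate is n + δ = 0.027 + 0.108 = 0.135.
Current steady state (s = 0.07): k* = (0.07/0.135)^(1/0.53) ≈ 0.2896, y* = 0.2896^0.47 ≈ 0.5585, c* = (1−0.07)·0.5585 ≈ 0.5194.
At the golden rule the marginal product of capital equals n+δ: 0.47·k^(0.47−1) = 0.135. Solving, k_gold = (0.47/0.135)^(1/0.53) ≈ 10.5244.
y_gold = 10.5244^0.47 ≈ 3.0230, c_gold = y_gold − 0.135·k_gold ≈ 1.6022.
Gain: Δc = 1.6022 − 0.5194 ≈ 1.0827.

Δc ≈ 1.083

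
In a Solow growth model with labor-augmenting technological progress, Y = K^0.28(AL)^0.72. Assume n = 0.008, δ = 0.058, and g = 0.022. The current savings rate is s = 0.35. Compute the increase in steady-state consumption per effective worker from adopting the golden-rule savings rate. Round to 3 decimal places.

Δc ≈ 0.017

n + g + δ = 0.008 + 0.022 + 0.058 = 0.088.
Current steady state (s = 0.35): k* = (0.35/0.088)^(1/0.72) ≈ 6.8039, y* = 6.8039^0.28 ≈ 1.7107, c* = (1−0.35)·1.7107 ≈ 1.1120.
Setting f'(k) = n+g+δ gives 0.28·k^(0.28−1) = 0.088, hence k_gold = (0.28/0.088)^(1/0.72) ≈ 4.9907.
y_gold = 4.9907^0.28 ≈ 1.5685, c_gold = y_gold − 0.088·k_gold ≈ 1.1293.
Gain: Δc = 1.1293 − 1.1120 ≈ 0.0174.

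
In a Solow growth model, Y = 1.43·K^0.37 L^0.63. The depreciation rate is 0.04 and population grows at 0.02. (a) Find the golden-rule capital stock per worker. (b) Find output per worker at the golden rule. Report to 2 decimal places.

(a) k_gold ≈ 31.67; (b) y_gold ≈ 5.14

Capital per worker breaks even when investment replaces (n + δ)·k; here n + δ = 0.06.
Maximizing c = f(k) − (n+δ)·k gives f'(k) = n+δ, i.e. 0.37·1.43·k^(0.37−1) = 0.06, so k_gold = (0.37·1.43/0.06)^(1/0.63) ≈ 31.6675.
y_gold = 1.43·31.6675^0.37 ≈ 5.1353.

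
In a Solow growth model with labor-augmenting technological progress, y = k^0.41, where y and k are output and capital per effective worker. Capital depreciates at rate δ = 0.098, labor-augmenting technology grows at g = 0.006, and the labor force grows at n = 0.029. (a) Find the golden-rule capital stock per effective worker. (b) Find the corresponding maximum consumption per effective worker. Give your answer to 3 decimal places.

The effective depreciation rate is n + g + δ = 0.029 + 0.006 + 0.098 = 0.133.
Setting f'(k) = n+g+δ gives 0.41·k^(0.41−1) = 0.133, hence k_gold = (0.41/0.133)^(1/0.59) ≈ 6.7406.
y_gold = 6.7406^0.41 ≈ 2.1866; c_gold = y_gold − 0.133·k_gold ≈ 1.2901.

(a) k_gold ≈ 6.741; (b) c_gold ≈ 1.290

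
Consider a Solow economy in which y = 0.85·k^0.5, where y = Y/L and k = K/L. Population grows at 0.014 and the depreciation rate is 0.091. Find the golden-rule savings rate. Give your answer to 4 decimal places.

s_gold = 0.5000

n + δ = 0.014 + 0.091 = 0.105.
At the golden rule MPK = n+δ, and in any Cobb-Douglas steady state s = (n+δ)·k/y = MPK·k/y = capital's share 0.5.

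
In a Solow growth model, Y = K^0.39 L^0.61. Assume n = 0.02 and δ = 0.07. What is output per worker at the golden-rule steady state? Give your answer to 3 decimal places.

y_gold ≈ 2.554

Capital per worker breaks even when investment replaces (n + δ)·k; here n + δ = 0.09.
Golden rule sets MPK = n+δ: 0.39·k^(0.39−1) = 0.09, so k_gold = (0.39/0.09)^(1/0.61) ≈ 11.0655.
Output: y_gold = k_gold^0.39 = 11.0655^0.39 ≈ 2.5536.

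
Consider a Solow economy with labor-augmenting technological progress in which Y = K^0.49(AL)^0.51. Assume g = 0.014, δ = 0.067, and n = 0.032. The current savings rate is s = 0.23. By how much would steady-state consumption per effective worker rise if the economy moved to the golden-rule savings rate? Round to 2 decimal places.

Δc ≈ 0.56

Break-even investment rate: n + g + δ = 0.032 + 0.014 + 0.067 = 0.113.
Current steady state (s = 0.23): k* = (0.23/0.113)^(1/0.51) ≈ 4.0290, y* = 4.0290^0.49 ≈ 1.9795, c* = (1−0.23)·1.9795 ≈ 1.5242.
At the golden rule the marginal product of capital equals n+g+δ: 0.49·k^(0.49−1) = 0.113. Solving, k_gold = (0.49/0.113)^(1/0.51) ≈ 17.7521.
y_gold = 17.7521^0.49 ≈ 4.0939, c_gold = y_gold − 0.113·k_gold ≈ 2.0879.
Gain: Δc = 2.0879 − 1.5242 ≈ 0.5637.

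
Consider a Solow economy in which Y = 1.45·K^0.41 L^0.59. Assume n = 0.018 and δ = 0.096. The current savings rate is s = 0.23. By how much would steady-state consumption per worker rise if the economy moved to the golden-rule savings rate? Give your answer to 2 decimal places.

Δc ≈ 0.34

Capital per worker breaks even when investment replaces (n + δ)·k; here n + δ = 0.114.
Current steady state (s = 0.23): k* = (0.23·1.45/0.114)^(1/0.59) ≈ 6.1681, y* = 1.45·6.1681^0.41 ≈ 3.0573, c* = (1−0.23)·3.0573 ≈ 2.3541.
Golden rule sets MPK = n+δ: 0.41·1.45·k^(0.41−1) = 0.114, so k_gold = (0.41·1.45/0.114)^(1/0.59) ≈ 16.4313.
y_gold = 1.45·16.4313^0.41 ≈ 4.5687, c_gold = y_gold − 0.114·k_gold ≈ 2.6955.
Gain: Δc = 2.6955 − 2.3541 ≈ 0.3415.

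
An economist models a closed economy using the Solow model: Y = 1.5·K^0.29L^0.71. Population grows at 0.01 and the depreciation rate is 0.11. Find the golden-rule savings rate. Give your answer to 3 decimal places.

s_gold = 0.290

Capital per worker breaks even when investment replaces (n + δ)·k; here n + δ = 0.12.
At the golden rule MPK = n+δ, and in any Cobb-Douglas steady state s = (n+δ)·k/y = MPK·k/y = capital's share 0.29.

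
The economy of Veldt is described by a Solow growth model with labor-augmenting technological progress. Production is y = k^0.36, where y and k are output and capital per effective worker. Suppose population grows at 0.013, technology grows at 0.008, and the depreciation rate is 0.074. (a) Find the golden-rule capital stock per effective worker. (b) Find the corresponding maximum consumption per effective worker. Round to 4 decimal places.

n + g + δ = 0.013 + 0.008 + 0.074 = 0.095.
Setting f'(k) = n+g+δ gives 0.36·k^(0.36−1) = 0.095, hence k_gold = (0.36/0.095)^(1/0.64) ≈ 8.0173.
y_gold = 8.0173^0.36 ≈ 2.1157; c_gold = y_gold − 0.095·k_gold ≈ 1.3540.

(a) k_gold ≈ 8.0173; (b) c_gold ≈ 1.3540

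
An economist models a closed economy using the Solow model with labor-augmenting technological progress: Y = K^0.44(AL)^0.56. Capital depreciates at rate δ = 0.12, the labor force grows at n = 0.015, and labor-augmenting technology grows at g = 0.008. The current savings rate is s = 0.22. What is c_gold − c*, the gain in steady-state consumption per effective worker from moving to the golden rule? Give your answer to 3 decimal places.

Δc ≈ 0.260

Break-even investment rate: n + g + δ = 0.015 + 0.008 + 0.12 = 0.143.
Current steady state (s = 0.22): k* = (0.22/0.143)^(1/0.56) ≈ 2.1582, y* = 2.1582^0.44 ≈ 1.4028, c* = (1−0.22)·1.4028 ≈ 1.0942.
Golden rule sets MPK = n+g+δ: 0.44·k^(0.44−1) = 0.143, so k_gold = (0.44/0.143)^(1/0.56) ≈ 7.4411.
y_gold = 7.4411^0.44 ≈ 2.4184, c_gold = y_gold − 0.143·k_gold ≈ 1.3543.
Gain: Δc = 1.3543 − 1.0942 ≈ 0.2601.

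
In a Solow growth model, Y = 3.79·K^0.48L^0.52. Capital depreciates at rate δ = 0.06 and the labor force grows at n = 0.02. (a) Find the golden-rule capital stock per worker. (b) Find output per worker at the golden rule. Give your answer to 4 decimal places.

(a) k_gold ≈ 406.6422; (b) y_gold ≈ 67.7737

Break-even investment rate: n + δ = 0.02 + 0.06 = 0.08.
Maximizing c = f(k) − (n+δ)·k gives f'(k) = n+δ, i.e. 0.48·3.79·k^(0.48−1) = 0.08, so k_gold = (0.48·3.79/0.08)^(1/0.52) ≈ 406.6422.
y_gold = 3.79·406.6422^0.48 ≈ 67.7737.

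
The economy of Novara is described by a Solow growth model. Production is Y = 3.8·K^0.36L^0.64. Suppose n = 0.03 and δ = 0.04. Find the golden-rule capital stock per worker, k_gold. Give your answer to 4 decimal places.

Capital per worker breaks even when investment replaces (n + δ)·k; here n + δ = 0.07.
At the golden rule the marginal product of capital equals n+δ: 0.36·3.8·k^(0.36−1) = 0.07. Solving, k_gold = (0.36·3.8/0.07)^(1/0.64) ≈ 104.0325.

k_gold ≈ 104.0325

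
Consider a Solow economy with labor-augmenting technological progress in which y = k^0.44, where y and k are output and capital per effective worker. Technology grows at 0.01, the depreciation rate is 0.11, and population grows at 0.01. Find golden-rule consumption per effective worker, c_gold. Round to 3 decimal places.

Break-even investment rate: n + g + δ = 0.01 + 0.01 + 0.11 = 0.13.
At the golden rule the marginal product of capital equals n+g+δ: 0.44·k^(0.44−1) = 0.13. Solving, k_gold = (0.44/0.13)^(1/0.56) ≈ 8.8217.
y_gold = 8.8217^0.44 ≈ 2.6064.
c_gold = y_gold − (n+g+δ)·k_gold = 2.6064 − 0.13·8.8217 ≈ 1.4596.

c_gold ≈ 1.460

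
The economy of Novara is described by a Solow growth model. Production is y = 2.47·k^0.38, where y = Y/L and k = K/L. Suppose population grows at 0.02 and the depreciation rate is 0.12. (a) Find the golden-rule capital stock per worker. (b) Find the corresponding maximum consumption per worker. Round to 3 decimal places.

Break-even investment rate: n + δ = 0.02 + 0.12 = 0.14.
At the golden rule the marginal product of capital equals n+δ: 0.38·2.47·k^(0.38−1) = 0.14. Solving, k_gold = (0.38·2.47/0.14)^(1/0.62) ≈ 21.5192.
y_gold = 2.47·21.5192^0.38 ≈ 7.9281; c_gold = y_gold − 0.14·k_gold ≈ 4.9154.

(a) k_gold ≈ 21.519; (b) c_gold ≈ 4.915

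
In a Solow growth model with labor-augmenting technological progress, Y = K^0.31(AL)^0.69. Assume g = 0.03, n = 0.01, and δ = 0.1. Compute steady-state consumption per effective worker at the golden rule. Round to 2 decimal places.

The effective depreciation rate is n + g + δ = 0.01 + 0.03 + 0.1 = 0.14.
At the golden rule the marginal product of capital equals n+g+δ: 0.31·k^(0.31−1) = 0.14. Solving, k_gold = (0.31/0.14)^(1/0.69) ≈ 3.1647.
y_gold = 3.1647^0.31 ≈ 1.4292.
c_gold = y_gold − (n+g+δ)·k_gold = 1.4292 − 0.14·3.1647 ≈ 0.9862.

c_gold ≈ 0.99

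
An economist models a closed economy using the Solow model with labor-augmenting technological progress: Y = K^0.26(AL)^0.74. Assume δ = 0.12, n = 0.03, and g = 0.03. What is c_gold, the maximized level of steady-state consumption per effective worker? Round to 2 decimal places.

Capital per effective worker breaks even when investment replaces (n + g + δ)·k; here n + g + δ = 0.18.
At the golden rule the marginal product of capital equals n+g+δ: 0.26·k^(0.26−1) = 0.18. Solving, k_gold = (0.26/0.18)^(1/0.74) ≈ 1.6437.
y_gold = 1.6437^0.26 ≈ 1.1379.
c_gold = y_gold − (n+g+δ)·k_gold = 1.1379 − 0.18·1.6437 ≈ 0.8421.

c_gold ≈ 0.84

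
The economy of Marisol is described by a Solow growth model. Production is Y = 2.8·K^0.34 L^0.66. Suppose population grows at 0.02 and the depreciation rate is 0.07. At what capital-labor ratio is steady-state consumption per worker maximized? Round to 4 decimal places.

The effective depreciation rate is n + δ = 0.02 + 0.07 = 0.09.
Maximizing c = f(k) − (n+δ)·k gives f'(k) = n+δ, i.e. 0.34·2.8·k^(0.34−1) = 0.09, so k_gold = (0.34·2.8/0.09)^(1/0.66) ≈ 35.6544.

k_gold ≈ 35.6544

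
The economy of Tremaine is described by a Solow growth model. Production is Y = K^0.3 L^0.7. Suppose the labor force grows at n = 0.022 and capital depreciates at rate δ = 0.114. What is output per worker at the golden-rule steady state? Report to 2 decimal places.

y_gold ≈ 1.40

The effective depreciation rate is n + δ = 0.022 + 0.114 = 0.136.
At the golden rule the marginal product of capital equals n+δ: 0.3·k^(0.3−1) = 0.136. Solving, k_gold = (0.3/0.136)^(1/0.7) ≈ 3.0962.
Output: y_gold = k_gold^0.3 = 3.0962^0.3 ≈ 1.4036.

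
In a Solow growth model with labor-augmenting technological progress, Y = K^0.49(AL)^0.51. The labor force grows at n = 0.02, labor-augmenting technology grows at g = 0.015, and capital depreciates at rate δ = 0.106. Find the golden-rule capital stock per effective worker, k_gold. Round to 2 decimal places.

k_gold ≈ 11.50

Break-even investment rate: n + g + δ = 0.02 + 0.015 + 0.106 = 0.141.
Golden rule sets MPK = n+g+δ: 0.49·k^(0.49−1) = 0.141, so k_gold = (0.49/0.141)^(1/0.51) ≈ 11.5011.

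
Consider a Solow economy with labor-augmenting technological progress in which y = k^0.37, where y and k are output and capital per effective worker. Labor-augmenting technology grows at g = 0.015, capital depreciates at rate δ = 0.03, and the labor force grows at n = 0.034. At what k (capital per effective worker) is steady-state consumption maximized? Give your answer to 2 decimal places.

k_gold ≈ 11.60

The effective depreciation rate is n + g + δ = 0.034 + 0.015 + 0.03 = 0.079.
Setting f'(k) = n+g+δ gives 0.37·k^(0.37−1) = 0.079, hence k_gold = (0.37/0.079)^(1/0.63) ≈ 11.5986.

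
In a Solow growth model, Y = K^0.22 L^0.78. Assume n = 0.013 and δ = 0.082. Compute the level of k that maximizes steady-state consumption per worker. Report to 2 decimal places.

n + δ = 0.013 + 0.082 = 0.095.
Golden rule sets MPK = n+δ: 0.22·k^(0.22−1) = 0.095, so k_gold = (0.22/0.095)^(1/0.78) ≈ 2.9347.

k_gold ≈ 2.93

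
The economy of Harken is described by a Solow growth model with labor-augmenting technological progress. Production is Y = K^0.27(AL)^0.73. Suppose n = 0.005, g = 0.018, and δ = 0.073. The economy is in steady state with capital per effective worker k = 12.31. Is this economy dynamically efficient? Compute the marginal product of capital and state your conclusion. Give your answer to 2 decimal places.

dynamically inefficient; MPK ≈ 0.04

The effective depreciation rate is n + g + δ = 0.005 + 0.018 + 0.073 = 0.096.
MPK = 0.27·k^(0.27−1) = 0.27·12.31^(-0.73) ≈ 0.0432.
MPK < 0.096, so the economy is dynamically inefficient (over-saving).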